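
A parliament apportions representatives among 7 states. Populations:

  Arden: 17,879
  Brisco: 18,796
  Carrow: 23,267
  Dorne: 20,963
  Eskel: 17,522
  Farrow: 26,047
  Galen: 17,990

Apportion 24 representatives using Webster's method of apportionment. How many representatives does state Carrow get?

4

Standard divisor 142464/24 ≈ 5936; standard quotas: Arden 3.012, Brisco 3.166, Carrow 3.920, Dorne 3.532, Eskel 2.952, Farrow 4.388, Galen 3.031.
Rounding to the nearest integer gives Arden 3, Brisco 3, Carrow 4, Dorne 4, Eskel 3, Farrow 4, Galen 3 — total 24, matching the house size, so no adjustment is needed.
Carrow receives 4.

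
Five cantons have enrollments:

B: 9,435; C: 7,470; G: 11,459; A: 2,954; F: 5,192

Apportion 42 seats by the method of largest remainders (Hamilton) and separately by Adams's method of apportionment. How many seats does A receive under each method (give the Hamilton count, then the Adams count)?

3 and 4

Hamilton: B 11, C 9, G 13, A 3, F 6.
Adams: B 11, C 8, G 13, A 4, F 6.
A gets 3 under Hamilton and 4 under Adams.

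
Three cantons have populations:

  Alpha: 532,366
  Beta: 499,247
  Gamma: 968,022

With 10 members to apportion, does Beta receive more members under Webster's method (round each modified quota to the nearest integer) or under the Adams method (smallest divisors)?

Webster: Alpha 3, Beta 2, Gamma 5.
Adams: Alpha 3, Beta 3, Gamma 4.
Beta gets 2 under Webster and 3 under Adams.

Adams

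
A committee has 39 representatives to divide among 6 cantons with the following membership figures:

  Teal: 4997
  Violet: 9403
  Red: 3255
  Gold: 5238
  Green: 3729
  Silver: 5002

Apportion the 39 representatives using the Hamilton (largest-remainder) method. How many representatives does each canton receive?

The standard divisor is 31624/39 ≈ 810.872.
Standard quotas: Teal 6.1625, Violet 11.5962, Red 4.0142, Gold 6.4597, Green 4.5988, Silver 6.1687.
Lower quotas: Teal 6, Violet 11, Red 4, Gold 6, Green 4, Silver 6 (sum 37, leaving 2 seats).
Remainders in descending order: Green 0.5988, Violet 0.5962, Gold 0.4597, Silver 0.1687, Teal 0.1625, Red 0.0142.
Largest remainders: Green, Violet receive the extra seats.

Teal=6; Violet=12; Red=4; Gold=6; Green=5; Silver=6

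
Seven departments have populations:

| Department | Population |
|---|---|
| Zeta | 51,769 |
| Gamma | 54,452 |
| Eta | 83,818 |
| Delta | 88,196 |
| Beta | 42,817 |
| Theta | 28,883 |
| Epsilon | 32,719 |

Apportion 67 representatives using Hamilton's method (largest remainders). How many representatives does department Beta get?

Standard divisor: 382654 ÷ 67 ≈ 5711.254.
Standard quotas: Zeta 9.0644, Gamma 9.5342, Eta 14.6759, Delta 15.4425, Beta 7.4970, Theta 5.0572, Epsilon 5.7289.
Lower quotas: Zeta 9, Gamma 9, Eta 14, Delta 15, Beta 7, Theta 5, Epsilon 5 (sum 64, leaving 3 seats).
Remainders in descending order: Epsilon 0.7289, Eta 0.6759, Gamma 0.5342, Beta 0.4970, Delta 0.4425, Zeta 0.0644, Theta 0.0572.
The surplus seats go to Epsilon, Eta, Gamma.
Beta receives 7.

7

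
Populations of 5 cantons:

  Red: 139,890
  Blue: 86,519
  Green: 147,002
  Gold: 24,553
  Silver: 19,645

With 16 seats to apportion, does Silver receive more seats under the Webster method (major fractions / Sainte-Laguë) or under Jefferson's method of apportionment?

Webster: Red 5, Blue 3, Green 6, Gold 1, Silver 1.
Jefferson: Red 6, Blue 3, Green 6, Gold 1, Silver 0.
Silver gets 1 under Webster and 0 under Jefferson.

Webster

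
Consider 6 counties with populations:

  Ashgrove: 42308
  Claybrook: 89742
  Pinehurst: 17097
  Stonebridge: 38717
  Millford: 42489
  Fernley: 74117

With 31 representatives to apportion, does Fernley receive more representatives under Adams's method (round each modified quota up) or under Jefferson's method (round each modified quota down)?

Adams: Ashgrove 4, Claybrook 9, Pinehurst 2, Stonebridge 4, Millford 5, Fernley 7.
Jefferson: Ashgrove 4, Claybrook 10, Pinehurst 1, Stonebridge 4, Millford 4, Fernley 8.
Fernley gets 7 under Adams and 8 under Jefferson.

Jefferson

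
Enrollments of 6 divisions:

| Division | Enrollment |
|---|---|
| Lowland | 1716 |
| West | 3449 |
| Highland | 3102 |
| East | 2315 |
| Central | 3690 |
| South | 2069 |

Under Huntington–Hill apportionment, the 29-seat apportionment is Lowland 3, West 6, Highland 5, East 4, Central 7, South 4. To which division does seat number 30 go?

Highland

Priority for the next seat is population ÷ (√(s·(s+1))).
Priorities: Lowland 495.367, West 532.192, Highland 566.345, East 517.650, Central 493.097, South 462.642.
Highest priority: Highland.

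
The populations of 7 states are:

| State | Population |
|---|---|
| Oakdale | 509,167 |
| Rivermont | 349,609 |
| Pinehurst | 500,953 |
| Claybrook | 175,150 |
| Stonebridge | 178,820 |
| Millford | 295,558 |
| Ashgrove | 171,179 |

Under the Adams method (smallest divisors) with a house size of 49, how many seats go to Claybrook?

Standard divisor 2180436/49 ≈ 44498.694; standard quotas: Oakdale 11.442, Rivermont 7.857, Pinehurst 11.258, Claybrook 3.936, Stonebridge 4.019, Millford 6.642, Ashgrove 3.847.
Rounding up gives 12, 8, 12, 4, 5, 7, 4 = 52 seats, so the divisor must be adjusted.
With modified divisor 47800: modified quotas Oakdale 10.652, Rivermont 7.314, Pinehurst 10.480, Claybrook 3.664, Stonebridge 3.741, Millford 6.183, Ashgrove 3.581.
Rounding up: Oakdale 11, Rivermont 8, Pinehurst 11, Claybrook 4, Stonebridge 4, Millford 7, Ashgrove 4 (total 49).
Claybrook receives 4.

4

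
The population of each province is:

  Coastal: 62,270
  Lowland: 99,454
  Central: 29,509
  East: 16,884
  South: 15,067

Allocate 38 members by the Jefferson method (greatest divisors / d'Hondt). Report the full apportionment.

Standard divisor 223184/38 ≈ 5873.263; standard quotas: Coastal 10.602, Lowland 16.933, Central 5.024, East 2.875, South 2.565.
Rounding down gives 10, 16, 5, 2, 2 = 35 seats, so the divisor must be adjusted.
With modified divisor 5580: modified quotas Coastal 11.159, Lowland 17.823, Central 5.288, East 3.026, South 2.700.
Rounding down: Coastal 11, Lowland 17, Central 5, East 3, South 2 (total 38).

Coastal=11, Lowland=17, Central=5, East=3, South=2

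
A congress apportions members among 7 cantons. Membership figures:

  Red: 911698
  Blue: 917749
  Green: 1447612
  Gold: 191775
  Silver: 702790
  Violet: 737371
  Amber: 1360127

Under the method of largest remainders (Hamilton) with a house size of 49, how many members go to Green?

11

Total 6269122; standard divisor 6269122/49 ≈ 127941.265.
Standard quotas: Red 7.1259, Blue 7.1732, Green 11.3147, Gold 1.4989, Silver 5.4931, Violet 5.7634, Amber 10.6309.
Lower quotas: Red 7, Blue 7, Green 11, Gold 1, Silver 5, Violet 5, Amber 10 (sum 46, leaving 3 seats).
Remainders in descending order: Violet 0.7634, Amber 0.6309, Gold 0.4989, Silver 0.4931, Green 0.3147, Blue 0.1732, Red 0.1259.
The surplus seats go to Violet, Amber, Gold.
Green receives 11.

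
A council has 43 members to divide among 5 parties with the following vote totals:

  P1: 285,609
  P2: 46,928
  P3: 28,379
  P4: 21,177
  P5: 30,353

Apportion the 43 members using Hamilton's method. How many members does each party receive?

P1: 30; P2: 5; P3: 3; P4: 2; P5: 3

Standard divisor: 412446 ÷ 43 ≈ 9591.767.
Standard quotas: P1 29.7765, P2 4.8925, P3 2.9587, P4 2.2078, P5 3.1645.
Lower quotas: P1 29, P2 4, P3 2, P4 2, P5 3 (sum 40, leaving 3 seats).
Remainders in descending order: P3 0.9587, P2 0.8925, P1 0.7765, P4 0.2078, P5 0.1645.
The surplus seats go to P3, P2, P1.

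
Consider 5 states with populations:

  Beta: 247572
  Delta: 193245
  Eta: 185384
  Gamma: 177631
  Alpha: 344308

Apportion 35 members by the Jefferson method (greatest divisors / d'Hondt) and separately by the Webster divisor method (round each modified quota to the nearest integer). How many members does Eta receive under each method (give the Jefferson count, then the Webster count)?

5 and 6

Jefferson: Beta 8, Delta 6, Eta 5, Gamma 5, Alpha 11.
Webster: Beta 8, Delta 6, Eta 6, Gamma 5, Alpha 10.
Eta gets 5 under Jefferson and 6 under Webster.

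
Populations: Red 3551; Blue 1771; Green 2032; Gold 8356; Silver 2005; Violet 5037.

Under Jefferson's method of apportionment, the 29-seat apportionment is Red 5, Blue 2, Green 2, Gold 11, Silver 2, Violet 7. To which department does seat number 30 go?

Gold

Priority for the next seat is population ÷ (current seats + 1).
Priorities: Red 591.833, Blue 590.333, Green 677.333, Gold 696.333, Silver 668.333, Violet 629.625.
Highest priority: Gold.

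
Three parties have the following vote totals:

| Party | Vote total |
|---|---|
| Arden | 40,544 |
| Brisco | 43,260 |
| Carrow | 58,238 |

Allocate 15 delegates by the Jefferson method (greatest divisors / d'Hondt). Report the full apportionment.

Standard divisor 142042/15 ≈ 9469.467; standard quotas: Arden 4.282, Brisco 4.568, Carrow 6.150.
Rounding down gives 4, 4, 6 = 14 seats, so the divisor must be adjusted.
With modified divisor 8500: modified quotas Arden 4.770, Brisco 5.089, Carrow 6.852.
Rounding down: Arden 4, Brisco 5, Carrow 6 (total 15).

Arden 4, Brisco 5, Carrow 6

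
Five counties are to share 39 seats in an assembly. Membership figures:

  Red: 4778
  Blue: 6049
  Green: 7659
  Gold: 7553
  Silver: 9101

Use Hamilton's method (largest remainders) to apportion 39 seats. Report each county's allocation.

Standard divisor: 35140 ÷ 39 ≈ 901.026.
Standard quotas: Red 5.3028, Blue 6.7135, Green 8.5003, Gold 8.3827, Silver 10.1007.
Lower quotas: Red 5, Blue 6, Green 8, Gold 8, Silver 10 (sum 37, leaving 2 seats).
Remainders in descending order: Blue 0.7135, Green 0.5003, Gold 0.3827, Red 0.3028, Silver 0.1007.
Largest remainders: Blue, Green receive the extra seats.

Red 5; Blue 7; Green 9; Gold 8; Silver 10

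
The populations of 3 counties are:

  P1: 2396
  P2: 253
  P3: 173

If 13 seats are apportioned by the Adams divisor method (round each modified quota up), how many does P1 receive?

10

Standard divisor 2822/13 ≈ 217.077; standard quotas: P1 11.038, P2 1.165, P3 0.797.
Rounding up gives 12, 2, 1 = 15 seats, so the divisor must be adjusted.
With modified divisor 246: modified quotas P1 9.740, P2 1.028, P3 0.703.
Rounding up: P1 10, P2 2, P3 1 (total 13).
P1 receives 10.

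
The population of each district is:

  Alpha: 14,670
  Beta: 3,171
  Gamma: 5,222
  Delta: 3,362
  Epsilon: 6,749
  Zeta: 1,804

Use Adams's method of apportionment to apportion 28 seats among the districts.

Alpha 11, Beta 3, Gamma 4, Delta 3, Epsilon 5, Zeta 2

Standard divisor 34978/28 ≈ 1249.214; standard quotas: Alpha 11.743, Beta 2.538, Gamma 4.180, Delta 2.691, Epsilon 5.403, Zeta 1.444.
Rounding up gives 12, 3, 5, 3, 6, 2 = 31 seats, so the divisor must be adjusted.
With modified divisor 1400: modified quotas Alpha 10.479, Beta 2.265, Gamma 3.730, Delta 2.401, Epsilon 4.821, Zeta 1.289.
Rounding up: Alpha 11, Beta 3, Gamma 4, Delta 3, Epsilon 5, Zeta 2 (total 28).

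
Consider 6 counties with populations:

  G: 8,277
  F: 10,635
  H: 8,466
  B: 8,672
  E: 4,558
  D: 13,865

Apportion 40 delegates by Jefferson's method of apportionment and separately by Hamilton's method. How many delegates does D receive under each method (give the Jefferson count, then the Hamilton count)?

11 and 10

Jefferson: G 6, F 8, H 6, B 6, E 3, D 11.
Hamilton: G 6, F 8, H 6, B 7, E 3, D 10.
D gets 11 under Jefferson and 10 under Hamilton.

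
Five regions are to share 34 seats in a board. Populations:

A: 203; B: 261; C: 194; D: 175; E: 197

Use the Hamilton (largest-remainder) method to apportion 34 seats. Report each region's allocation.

Total 1030; standard divisor 1030/34 ≈ 30.294.
Standard quotas: A 6.701, B 8.616, C 6.404, D 5.777, E 6.503.
Lower quotas: A 6, B 8, C 6, D 5, E 6 (sum 31, leaving 3 seats).
Remainders in descending order: D 0.777, A 0.701, B 0.616, E 0.503, C 0.404.
The surplus seats go to D, A, B.

A: 7, B: 9, C: 6, D: 6, E: 6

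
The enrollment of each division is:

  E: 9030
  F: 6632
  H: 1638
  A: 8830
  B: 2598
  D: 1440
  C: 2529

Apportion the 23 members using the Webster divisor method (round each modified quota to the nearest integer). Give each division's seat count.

Standard divisor 32697/23 ≈ 1421.609; standard quotas: E 6.352, F 4.665, H 1.152, A 6.211, B 1.828, D 1.013, C 1.779.
Rounding to the nearest integer gives E 6, F 5, H 1, A 6, B 2, D 1, C 2 — total 23, matching the house size, so no adjustment is needed.

E 6, F 5, H 1, A 6, B 2, D 1, C 2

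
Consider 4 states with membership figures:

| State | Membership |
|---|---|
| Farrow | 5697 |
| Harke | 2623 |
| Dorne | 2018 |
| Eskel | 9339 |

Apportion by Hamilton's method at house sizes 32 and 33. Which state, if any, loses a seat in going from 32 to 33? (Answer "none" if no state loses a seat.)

At 32 seats: Farrow 9, Harke 4, Dorne 4, Eskel 15.
At 33 seats: Farrow 10, Harke 4, Dorne 3, Eskel 16.
Dorne drops from 4 to 3.

Dorne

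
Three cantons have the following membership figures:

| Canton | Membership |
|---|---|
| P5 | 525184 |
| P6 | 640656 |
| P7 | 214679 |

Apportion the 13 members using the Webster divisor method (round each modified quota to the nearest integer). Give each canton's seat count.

Standard divisor 1380519/13 ≈ 106193.769; standard quotas: P5 4.946, P6 6.033, P7 2.022.
Rounding to the nearest integer gives P5 5, P6 6, P7 2 — total 13, matching the house size, so no adjustment is needed.

P5: 5, P6: 6, P7: 2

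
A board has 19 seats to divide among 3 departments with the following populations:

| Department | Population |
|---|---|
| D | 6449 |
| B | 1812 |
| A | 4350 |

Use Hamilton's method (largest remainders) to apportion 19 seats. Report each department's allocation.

Standard divisor: 12611 ÷ 19 ≈ 663.737.
Standard quotas: D 9.7162, B 2.7300, A 6.5538.
Lower quotas: D 9, B 2, A 6 (sum 17, leaving 2 seats).
Remainders in descending order: B 0.7300, D 0.7162, A 0.5538.
Largest remainders: B, D receive the extra seats.

D=10, B=3, A=6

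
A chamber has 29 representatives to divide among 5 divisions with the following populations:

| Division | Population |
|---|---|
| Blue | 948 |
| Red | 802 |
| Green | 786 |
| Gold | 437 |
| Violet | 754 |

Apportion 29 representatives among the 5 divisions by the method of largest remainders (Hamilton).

The standard divisor is 3727/29 ≈ 128.517.
Standard quotas: Blue 7.376, Red 6.240, Green 6.116, Gold 3.400, Violet 5.867.
Lower quotas: Blue 7, Red 6, Green 6, Gold 3, Violet 5 (sum 27, leaving 2 seats).
Remainders in descending order: Violet 0.867, Gold 0.400, Blue 0.376, Red 0.240, Green 0.116.
Largest remainders: Violet, Gold receive the extra seats.

Blue=7, Red=6, Green=6, Gold=4, Violet=6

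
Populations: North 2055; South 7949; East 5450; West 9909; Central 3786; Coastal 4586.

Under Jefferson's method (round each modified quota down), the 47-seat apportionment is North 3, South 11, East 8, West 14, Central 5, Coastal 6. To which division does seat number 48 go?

Priority for the next seat is population ÷ (current seats + 1).
Priorities: North 513.750, South 662.417, East 605.556, West 660.600, Central 631.000, Coastal 655.143.
Highest priority: South.

South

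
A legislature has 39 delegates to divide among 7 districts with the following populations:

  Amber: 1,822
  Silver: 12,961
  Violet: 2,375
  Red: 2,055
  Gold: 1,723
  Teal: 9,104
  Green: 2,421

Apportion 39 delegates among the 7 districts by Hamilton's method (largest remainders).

Amber 2, Silver 16, Violet 3, Red 2, Gold 2, Teal 11, Green 3

Standard divisor: 32461 ÷ 39 ≈ 832.333.
Standard quotas: Amber 2.1890, Silver 15.5719, Violet 2.8534, Red 2.4690, Gold 2.0701, Teal 10.9379, Green 2.9087.
Lower quotas: Amber 2, Silver 15, Violet 2, Red 2, Gold 2, Teal 10, Green 2 (sum 35, leaving 4 seats).
Remainders in descending order: Teal 0.9379, Green 0.9087, Violet 0.8534, Silver 0.5719, Red 0.4690, Amber 0.1890, Gold 0.0701.
The surplus seats go to Teal, Green, Violet, Silver.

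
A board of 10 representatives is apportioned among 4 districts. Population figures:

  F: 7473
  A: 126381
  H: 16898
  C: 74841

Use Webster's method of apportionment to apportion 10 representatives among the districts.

F 0; A 6; H 1; C 3

Standard divisor 225593/10 ≈ 22559.3; standard quotas: F 0.331, A 5.602, H 0.749, C 3.318.
Rounding to the nearest integer gives F 0, A 6, H 1, C 3 — total 10, matching the house size, so no adjustment is needed.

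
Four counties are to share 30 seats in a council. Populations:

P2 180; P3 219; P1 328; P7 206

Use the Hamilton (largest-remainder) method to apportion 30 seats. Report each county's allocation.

Total 933; standard divisor 933/30 ≈ 31.1.
Standard quotas: P2 5.788, P3 7.042, P1 10.547, P7 6.624.
Lower quotas: P2 5, P3 7, P1 10, P7 6 (sum 28, leaving 2 seats).
Remainders in descending order: P2 0.788, P7 0.624, P1 0.547, P3 0.042.
Largest remainders: P2, P7 receive the extra seats.

P2 6, P3 7, P1 10, P7 7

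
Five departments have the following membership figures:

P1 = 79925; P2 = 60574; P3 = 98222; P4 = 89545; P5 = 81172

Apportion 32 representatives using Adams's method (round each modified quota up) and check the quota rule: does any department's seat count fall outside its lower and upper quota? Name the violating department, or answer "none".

Standard quotas: P1 6.247, P2 4.734, P3 7.677, P4 6.998, P5 6.344.
Adams allocation: P1 6, P2 5, P3 8, P4 7, P5 6.
Every allocation lies between the lower and upper quota.

none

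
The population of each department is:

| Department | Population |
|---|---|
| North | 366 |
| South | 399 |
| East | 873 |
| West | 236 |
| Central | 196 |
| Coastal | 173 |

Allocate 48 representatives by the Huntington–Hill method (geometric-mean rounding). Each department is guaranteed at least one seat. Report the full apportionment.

With divisor 47.1: modified quotas North 7.771, South 8.471, East 18.535, West 5.011, Central 4.161, Coastal 3.673.
Geometric-mean thresholds: North √(7·8)=7.483, South √(8·9)=8.485, East √(18·19)=18.493, West √(5·6)=5.477, Central √(4·5)=4.472, Coastal √(3·4)=3.464.
Each quota rounded against its threshold gives North 8, South 8, East 19, West 5, Central 4, Coastal 4 (total 48).

North 8, South 8, East 19, West 5, Central 4, Coastal 4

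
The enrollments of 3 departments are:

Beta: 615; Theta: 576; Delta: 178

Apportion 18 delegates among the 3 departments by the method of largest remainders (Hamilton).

Beta: 8, Theta: 8, Delta: 2

The standard divisor is 1369/18 ≈ 76.056.
Standard quotas: Beta 8.086, Theta 7.573, Delta 2.340.
Lower quotas: Beta 8, Theta 7, Delta 2 (sum 17, leaving 1 seat).
Remainders in descending order: Theta 0.573, Delta 0.340, Beta 0.086.
The surplus seat goes to Theta.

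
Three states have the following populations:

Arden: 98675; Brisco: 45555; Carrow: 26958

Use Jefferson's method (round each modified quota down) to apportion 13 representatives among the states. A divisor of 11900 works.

Arden: 8, Brisco: 3, Carrow: 2

With modified divisor 11900: modified quotas Arden 8.292, Brisco 3.828, Carrow 2.265.
Rounding down: Arden 8, Brisco 3, Carrow 2 (total 13).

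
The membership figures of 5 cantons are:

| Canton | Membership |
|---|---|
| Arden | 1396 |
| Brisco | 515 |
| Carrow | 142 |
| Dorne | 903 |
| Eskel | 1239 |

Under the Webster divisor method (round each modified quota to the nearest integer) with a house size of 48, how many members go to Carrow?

Standard divisor 4195/48 ≈ 87.396; standard quotas: Arden 15.973, Brisco 5.893, Carrow 1.625, Dorne 10.332, Eskel 14.177.
Rounding to the nearest integer gives Arden 16, Brisco 6, Carrow 2, Dorne 10, Eskel 14 — total 48, matching the house size, so no adjustment is needed.
Carrow receives 2.

2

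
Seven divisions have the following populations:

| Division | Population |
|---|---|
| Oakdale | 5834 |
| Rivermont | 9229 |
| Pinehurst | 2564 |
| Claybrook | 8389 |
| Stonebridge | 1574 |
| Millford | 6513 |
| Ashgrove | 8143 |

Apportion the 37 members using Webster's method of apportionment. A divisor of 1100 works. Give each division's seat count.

Oakdale 5, Rivermont 8, Pinehurst 2, Claybrook 8, Stonebridge 1, Millford 6, Ashgrove 7

With modified divisor 1100: modified quotas Oakdale 5.304, Rivermont 8.390, Pinehurst 2.331, Claybrook 7.626, Stonebridge 1.431, Millford 5.921, Ashgrove 7.403.
Rounding to the nearest integer: Oakdale 5, Rivermont 8, Pinehurst 2, Claybrook 8, Stonebridge 1, Millford 6, Ashgrove 7 (total 37).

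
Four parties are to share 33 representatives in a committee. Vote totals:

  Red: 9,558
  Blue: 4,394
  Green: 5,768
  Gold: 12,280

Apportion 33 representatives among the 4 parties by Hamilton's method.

The standard divisor is 32000/33 ≈ 969.697.
Standard quotas: Red 9.8567, Blue 4.5313, Green 5.9482, Gold 12.6638.
Lower quotas: Red 9, Blue 4, Green 5, Gold 12 (sum 30, leaving 3 seats).
Remainders in descending order: Green 0.9483, Red 0.8567, Gold 0.6637, Blue 0.5313.
The surplus seats go to Green, Red, Gold.

Red 10, Blue 4, Green 6, Gold 13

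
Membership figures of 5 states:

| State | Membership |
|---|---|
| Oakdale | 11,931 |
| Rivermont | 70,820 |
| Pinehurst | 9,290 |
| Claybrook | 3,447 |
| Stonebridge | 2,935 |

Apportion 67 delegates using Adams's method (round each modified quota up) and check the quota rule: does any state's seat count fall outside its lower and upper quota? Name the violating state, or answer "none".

Rivermont

Standard quotas: Oakdale 8.122, Rivermont 48.210, Pinehurst 6.324, Claybrook 2.346, Stonebridge 1.998.
Adams allocation: Oakdale 8, Rivermont 47, Pinehurst 7, Claybrook 3, Stonebridge 2.
Rivermont has quota 48.210 (lower 48, upper 49) but receives 47 — outside the quota interval.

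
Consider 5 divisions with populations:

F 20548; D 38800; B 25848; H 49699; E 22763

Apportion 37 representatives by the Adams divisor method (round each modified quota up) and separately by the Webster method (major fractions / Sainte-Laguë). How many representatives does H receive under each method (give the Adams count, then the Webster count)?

Adams: F 5, D 9, B 6, H 11, E 6.
Webster: F 5, D 9, B 6, H 12, E 5.
H gets 11 under Adams and 12 under Webster.

11 and 12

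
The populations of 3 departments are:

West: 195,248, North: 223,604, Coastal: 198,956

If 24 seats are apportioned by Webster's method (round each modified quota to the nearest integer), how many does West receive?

7

Standard divisor 617808/24 ≈ 25742; standard quotas: West 7.585, North 8.686, Coastal 7.729.
Rounding to the nearest integer gives 8, 9, 8 = 25 seats, so the divisor must be adjusted.
With modified divisor 26200: modified quotas West 7.452, North 8.535, Coastal 7.594.
Rounding to the nearest integer: West 7, North 9, Coastal 8 (total 24).
West receives 7.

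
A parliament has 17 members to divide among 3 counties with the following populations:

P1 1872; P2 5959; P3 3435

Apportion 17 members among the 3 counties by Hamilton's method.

Total 11266; standard divisor 11266/17 ≈ 662.706.
Standard quotas: P1 2.8248, P2 8.9919, P3 5.1833.
Lower quotas: P1 2, P2 8, P3 5 (sum 15, leaving 2 seats).
Remainders in descending order: P2 0.9919, P1 0.8248, P3 0.1833.
The surplus seats go to P2, P1.

P1: 3, P2: 9, P3: 5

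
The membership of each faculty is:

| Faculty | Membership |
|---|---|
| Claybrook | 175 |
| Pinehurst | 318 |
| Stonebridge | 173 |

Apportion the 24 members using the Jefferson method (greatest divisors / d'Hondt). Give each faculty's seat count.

Standard divisor 666/24 ≈ 27.75; standard quotas: Claybrook 6.306, Pinehurst 11.459, Stonebridge 6.234.
Rounding down gives 6, 11, 6 = 23 seats, so the divisor must be adjusted.
With modified divisor 26: modified quotas Claybrook 6.731, Pinehurst 12.231, Stonebridge 6.654.
Rounding down: Claybrook 6, Pinehurst 12, Stonebridge 6 (total 24).

Claybrook: 6, Pinehurst: 12, Stonebridge: 6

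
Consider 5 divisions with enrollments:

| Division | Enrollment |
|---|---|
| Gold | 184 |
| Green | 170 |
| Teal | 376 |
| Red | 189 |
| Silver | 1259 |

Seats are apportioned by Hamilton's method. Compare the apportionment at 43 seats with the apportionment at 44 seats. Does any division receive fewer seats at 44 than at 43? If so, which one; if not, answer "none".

none

At 43 seats: Gold 4, Green 3, Teal 7, Red 4, Silver 25.
At 44 seats: Gold 4, Green 3, Teal 8, Red 4, Silver 25.
No division's allocation decreased.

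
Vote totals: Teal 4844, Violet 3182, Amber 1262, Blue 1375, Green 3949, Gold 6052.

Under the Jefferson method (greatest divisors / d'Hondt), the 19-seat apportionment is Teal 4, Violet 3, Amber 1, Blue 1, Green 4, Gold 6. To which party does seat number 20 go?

Teal

Priority for the next seat is population ÷ (current seats + 1).
Priorities: Teal 968.800, Violet 795.500, Amber 631.000, Blue 687.500, Green 789.800, Gold 864.571.
Highest priority: Teal.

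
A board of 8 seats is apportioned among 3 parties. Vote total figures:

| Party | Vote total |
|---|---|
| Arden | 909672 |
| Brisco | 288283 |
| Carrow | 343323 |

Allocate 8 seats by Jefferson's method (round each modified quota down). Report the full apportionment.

Arden=5; Brisco=1; Carrow=2

Standard divisor 1541278/8 ≈ 192659.75; standard quotas: Arden 4.722, Brisco 1.496, Carrow 1.782.
Rounding down gives 4, 1, 1 = 6 seats, so the divisor must be adjusted.
With modified divisor 161600: modified quotas Arden 5.629, Brisco 1.784, Carrow 2.125.
Rounding down: Arden 5, Brisco 1, Carrow 2 (total 8).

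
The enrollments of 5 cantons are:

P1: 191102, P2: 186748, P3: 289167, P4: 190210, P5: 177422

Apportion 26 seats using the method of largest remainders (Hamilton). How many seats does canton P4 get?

Total 1034649; standard divisor 1034649/26 ≈ 39794.192.
Standard quotas: P1 4.8023, P2 4.6928, P3 7.2666, P4 4.7798, P5 4.4585.
Lower quotas: P1 4, P2 4, P3 7, P4 4, P5 4 (sum 23, leaving 3 seats).
Remainders in descending order: P1 0.8023, P4 0.7798, P2 0.6928, P5 0.4585, P3 0.2666.
The surplus seats go to P1, P4, P2.
P4 receives 5.

5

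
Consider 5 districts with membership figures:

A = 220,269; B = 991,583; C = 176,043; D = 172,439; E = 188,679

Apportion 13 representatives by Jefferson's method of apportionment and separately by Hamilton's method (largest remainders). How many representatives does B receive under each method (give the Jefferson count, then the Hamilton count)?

Jefferson: A 1, B 9, C 1, D 1, E 1.
Hamilton: A 2, B 7, C 1, D 1, E 2.
B gets 9 under Jefferson and 7 under Hamilton.

9 and 7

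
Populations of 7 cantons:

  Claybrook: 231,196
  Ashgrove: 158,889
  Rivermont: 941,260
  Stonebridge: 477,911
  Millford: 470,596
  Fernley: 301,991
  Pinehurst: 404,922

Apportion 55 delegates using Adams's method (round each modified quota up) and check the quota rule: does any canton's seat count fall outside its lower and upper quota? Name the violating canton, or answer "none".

Standard quotas: Claybrook 4.257, Ashgrove 2.926, Rivermont 17.333, Stonebridge 8.801, Millford 8.666, Fernley 5.561, Pinehurst 7.456.
Adams allocation: Claybrook 4, Ashgrove 3, Rivermont 17, Stonebridge 9, Millford 9, Fernley 6, Pinehurst 7.
Every allocation lies between the lower and upper quota.

none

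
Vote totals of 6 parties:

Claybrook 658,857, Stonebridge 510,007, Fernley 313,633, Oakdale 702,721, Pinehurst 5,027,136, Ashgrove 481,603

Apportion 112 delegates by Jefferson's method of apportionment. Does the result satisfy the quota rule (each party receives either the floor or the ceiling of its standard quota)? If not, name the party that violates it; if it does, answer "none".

Pinehurst

Standard quotas: Claybrook 9.591, Stonebridge 7.424, Fernley 4.566, Oakdale 10.229, Pinehurst 73.179, Ashgrove 7.011.
Jefferson allocation: Claybrook 9, Stonebridge 7, Fernley 4, Oakdale 10, Pinehurst 75, Ashgrove 7.
Pinehurst has quota 73.179 (lower 73, upper 74) but receives 75 — outside the quota interval.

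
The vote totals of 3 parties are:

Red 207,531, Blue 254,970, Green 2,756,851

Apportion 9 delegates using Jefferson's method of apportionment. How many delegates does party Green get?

9

Standard divisor 3219352/9 ≈ 357705.778; standard quotas: Red 0.580, Blue 0.713, Green 7.707.
Rounding down gives 0, 0, 7 = 7 seats, so the divisor must be adjusted.
With modified divisor 291000: modified quotas Red 0.713, Blue 0.876, Green 9.474.
Rounding down: Red 0, Blue 0, Green 9 (total 9).
Green receives 9.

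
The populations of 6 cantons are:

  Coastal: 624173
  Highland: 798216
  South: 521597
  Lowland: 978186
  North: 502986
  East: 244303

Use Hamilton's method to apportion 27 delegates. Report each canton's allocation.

Coastal: 4; Highland: 6; South: 4; Lowland: 7; North: 4; East: 2

Standard divisor: 3669461 ÷ 27 ≈ 135905.963.
Standard quotas: Coastal 4.5927, Highland 5.8733, South 3.8379, Lowland 7.1975, North 3.7010, East 1.7976.
Lower quotas: Coastal 4, Highland 5, South 3, Lowland 7, North 3, East 1 (sum 23, leaving 4 seats).
Remainders in descending order: Highland 0.8733, South 0.8379, East 0.7976, North 0.7010, Coastal 0.5927, Lowland 0.1975.
The surplus seats go to Highland, South, East, North.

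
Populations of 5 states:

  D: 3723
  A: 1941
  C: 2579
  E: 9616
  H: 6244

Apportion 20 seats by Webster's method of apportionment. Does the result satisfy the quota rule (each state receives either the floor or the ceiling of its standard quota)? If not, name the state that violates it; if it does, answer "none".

none

Standard quotas: D 3.089, A 1.611, C 2.140, E 7.979, H 5.181.
Webster allocation: D 3, A 2, C 2, E 8, H 5.
Every allocation lies between the lower and upper quota.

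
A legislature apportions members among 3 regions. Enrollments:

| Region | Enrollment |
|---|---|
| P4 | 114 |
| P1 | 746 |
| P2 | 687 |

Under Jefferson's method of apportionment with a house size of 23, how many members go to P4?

1

Standard divisor 1547/23 ≈ 67.261; standard quotas: P4 1.695, P1 11.091, P2 10.214.
Rounding down gives 1, 11, 10 = 22 seats, so the divisor must be adjusted.
With modified divisor 62.3: modified quotas P4 1.830, P1 11.974, P2 11.027.
Rounding down: P4 1, P1 11, P2 11 (total 23).
P4 receives 1.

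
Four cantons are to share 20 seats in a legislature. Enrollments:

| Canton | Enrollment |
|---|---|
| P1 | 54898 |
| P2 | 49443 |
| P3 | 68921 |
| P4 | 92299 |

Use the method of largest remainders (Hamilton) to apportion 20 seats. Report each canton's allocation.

P1 4, P2 4, P3 5, P4 7

Standard divisor: 265561 ÷ 20 ≈ 13278.05.
Standard quotas: P1 4.1345, P2 3.7237, P3 5.1906, P4 6.9512.
Lower quotas: P1 4, P2 3, P3 5, P4 6 (sum 18, leaving 2 seats).
Remainders in descending order: P4 0.9512, P2 0.7237, P3 0.1906, P1 0.1345.
The surplus seats go to P4, P2.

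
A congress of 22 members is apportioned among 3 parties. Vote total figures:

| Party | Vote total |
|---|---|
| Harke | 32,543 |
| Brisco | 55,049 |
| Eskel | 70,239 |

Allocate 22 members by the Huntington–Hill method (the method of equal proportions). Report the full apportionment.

With divisor 7317: modified quotas Harke 4.448, Brisco 7.523, Eskel 9.599.
Geometric-mean thresholds: Harke √(4·5)=4.472, Brisco √(7·8)=7.483, Eskel √(9·10)=9.487.
Each quota rounded against its threshold gives Harke 4, Brisco 8, Eskel 10 (total 22).

Harke: 4; Brisco: 8; Eskel: 10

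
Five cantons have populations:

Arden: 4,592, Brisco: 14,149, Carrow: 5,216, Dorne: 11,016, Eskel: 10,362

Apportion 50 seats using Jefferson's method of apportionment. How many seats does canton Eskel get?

Standard divisor 45335/50 ≈ 906.7; standard quotas: Arden 5.065, Brisco 15.605, Carrow 5.753, Dorne 12.150, Eskel 11.428.
Rounding down gives 5, 15, 5, 12, 11 = 48 seats, so the divisor must be adjusted.
With modified divisor 866: modified quotas Arden 5.303, Brisco 16.338, Carrow 6.023, Dorne 12.721, Eskel 11.965.
Rounding down: Arden 5, Brisco 16, Carrow 6, Dorne 12, Eskel 11 (total 50).
Eskel receives 11.

11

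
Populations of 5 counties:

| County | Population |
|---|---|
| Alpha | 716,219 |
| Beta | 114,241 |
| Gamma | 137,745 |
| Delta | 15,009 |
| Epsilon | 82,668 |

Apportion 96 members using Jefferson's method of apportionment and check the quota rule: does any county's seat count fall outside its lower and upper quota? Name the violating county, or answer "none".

Alpha

Standard quotas: Alpha 64.507, Beta 10.289, Gamma 12.406, Delta 1.352, Epsilon 7.446.
Jefferson allocation: Alpha 66, Beta 10, Gamma 12, Delta 1, Epsilon 7.
Alpha has quota 64.507 (lower 64, upper 65) but receives 66 — outside the quota interval.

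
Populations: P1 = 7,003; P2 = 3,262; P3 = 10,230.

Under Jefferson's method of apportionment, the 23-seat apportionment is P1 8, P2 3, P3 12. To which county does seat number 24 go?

P2

Priority for the next seat is population ÷ (current seats + 1).
Priorities: P1 778.111, P2 815.500, P3 786.923.
Highest priority: P2.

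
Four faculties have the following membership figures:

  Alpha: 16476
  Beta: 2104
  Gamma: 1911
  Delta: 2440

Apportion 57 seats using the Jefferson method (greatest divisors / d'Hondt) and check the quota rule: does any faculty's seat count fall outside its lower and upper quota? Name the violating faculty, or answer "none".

Alpha

Standard quotas: Alpha 40.955, Beta 5.230, Gamma 4.750, Delta 6.065.
Jefferson allocation: Alpha 42, Beta 5, Gamma 4, Delta 6.
Alpha has quota 40.955 (lower 40, upper 41) but receives 42 — outside the quota interval.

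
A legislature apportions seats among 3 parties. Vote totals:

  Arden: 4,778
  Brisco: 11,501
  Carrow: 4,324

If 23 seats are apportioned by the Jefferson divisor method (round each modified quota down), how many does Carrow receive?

Standard divisor 20603/23 ≈ 895.783; standard quotas: Arden 5.334, Brisco 12.839, Carrow 4.827.
Rounding down gives 5, 12, 4 = 21 seats, so the divisor must be adjusted.
With modified divisor 840: modified quotas Arden 5.688, Brisco 13.692, Carrow 5.148.
Rounding down: Arden 5, Brisco 13, Carrow 5 (total 23).
Carrow receives 5.

5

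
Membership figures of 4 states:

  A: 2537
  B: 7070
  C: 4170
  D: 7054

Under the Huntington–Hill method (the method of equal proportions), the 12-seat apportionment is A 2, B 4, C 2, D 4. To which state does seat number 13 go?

Priority for the next seat is population ÷ (√(s·(s+1))).
Priorities: A 1035.726, B 1580.900, C 1702.395, D 1577.322.
Highest priority: C.

C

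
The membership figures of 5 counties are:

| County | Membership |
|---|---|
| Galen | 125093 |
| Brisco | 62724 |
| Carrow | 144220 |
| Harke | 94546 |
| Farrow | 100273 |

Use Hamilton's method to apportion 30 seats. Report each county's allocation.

Total 526856; standard divisor 526856/30 ≈ 17561.867.
Standard quotas: Galen 7.1230, Brisco 3.5716, Carrow 8.2121, Harke 5.3836, Farrow 5.7097.
Lower quotas: Galen 7, Brisco 3, Carrow 8, Harke 5, Farrow 5 (sum 28, leaving 2 seats).
Remainders in descending order: Farrow 0.7097, Brisco 0.5716, Harke 0.3836, Carrow 0.2121, Galen 0.1230.
The surplus seats go to Farrow, Brisco.

Galen=7, Brisco=4, Carrow=8, Harke=5, Farrow=6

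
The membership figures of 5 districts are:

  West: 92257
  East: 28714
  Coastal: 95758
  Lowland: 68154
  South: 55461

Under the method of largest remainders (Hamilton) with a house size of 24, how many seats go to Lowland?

Total 340344; standard divisor 340344/24 = 14181.
Standard quotas: West 6.5057, East 2.0248, Coastal 6.7526, Lowland 4.8060, South 3.9109.
Lower quotas: West 6, East 2, Coastal 6, Lowland 4, South 3 (sum 21, leaving 3 seats).
Remainders in descending order: South 0.9109, Lowland 0.8060, Coastal 0.7526, West 0.5057, East 0.0248.
The surplus seats go to South, Lowland, Coastal.
Lowland receives 5.

5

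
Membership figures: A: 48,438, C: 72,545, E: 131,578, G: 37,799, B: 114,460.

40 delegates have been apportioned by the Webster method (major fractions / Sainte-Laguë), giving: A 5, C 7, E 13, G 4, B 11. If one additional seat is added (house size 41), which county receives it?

B

Priority for the next seat is population ÷ (current seats + 0.5).
Priorities: A 8806.909, C 9672.667, E 9746.519, G 8399.778, B 9953.043.
Highest priority: B.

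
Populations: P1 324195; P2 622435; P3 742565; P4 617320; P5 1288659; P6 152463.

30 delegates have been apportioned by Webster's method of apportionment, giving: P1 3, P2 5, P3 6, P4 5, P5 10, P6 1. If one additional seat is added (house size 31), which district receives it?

Priority for the next seat is population ÷ (current seats + 0.5).
Priorities: P1 92627.143, P2 113170.000, P3 114240.769, P4 112240.000, P5 122729.429, P6 101642.000.
Highest priority: P5.

P5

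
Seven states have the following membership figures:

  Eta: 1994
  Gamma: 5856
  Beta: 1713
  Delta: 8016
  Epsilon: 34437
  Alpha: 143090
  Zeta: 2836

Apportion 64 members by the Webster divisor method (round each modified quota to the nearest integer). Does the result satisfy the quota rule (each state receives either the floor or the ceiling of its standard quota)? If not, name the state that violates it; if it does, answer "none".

Standard quotas: Eta 0.645, Gamma 1.893, Beta 0.554, Delta 2.592, Epsilon 11.134, Alpha 46.265, Zeta 0.917.
Webster allocation: Eta 1, Gamma 2, Beta 1, Delta 3, Epsilon 11, Alpha 45, Zeta 1.
Alpha has quota 46.265 (lower 46, upper 47) but receives 45 — outside the quota interval.

Alpha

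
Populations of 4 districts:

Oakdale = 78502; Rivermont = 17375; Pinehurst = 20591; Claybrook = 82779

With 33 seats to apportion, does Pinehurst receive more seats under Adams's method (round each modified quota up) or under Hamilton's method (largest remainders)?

Adams: Oakdale 13, Rivermont 3, Pinehurst 4, Claybrook 13.
Hamilton: Oakdale 13, Rivermont 3, Pinehurst 3, Claybrook 14.
Pinehurst gets 4 under Adams and 3 under Hamilton.

Adams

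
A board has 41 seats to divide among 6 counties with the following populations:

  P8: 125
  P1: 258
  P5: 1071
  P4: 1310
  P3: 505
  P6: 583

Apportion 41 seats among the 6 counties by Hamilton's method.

Standard divisor: 3852 ÷ 41 ≈ 93.951.
Standard quotas: P8 1.330, P1 2.746, P5 11.400, P4 13.943, P3 5.375, P6 6.205.
Lower quotas: P8 1, P1 2, P5 11, P4 13, P3 5, P6 6 (sum 38, leaving 3 seats).
Remainders in descending order: P4 0.943, P1 0.746, P5 0.400, P3 0.375, P8 0.330, P6 0.205.
The surplus seats go to P4, P1, P5.

P8 1; P1 3; P5 12; P4 14; P3 5; P6 6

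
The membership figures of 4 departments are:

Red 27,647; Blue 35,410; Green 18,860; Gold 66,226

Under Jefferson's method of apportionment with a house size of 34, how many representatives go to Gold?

16

Standard divisor 148143/34 ≈ 4357.147; standard quotas: Red 6.345, Blue 8.127, Green 4.329, Gold 15.199.
Rounding down gives 6, 8, 4, 15 = 33 seats, so the divisor must be adjusted.
With modified divisor 4000: modified quotas Red 6.912, Blue 8.852, Green 4.715, Gold 16.556.
Rounding down: Red 6, Blue 8, Green 4, Gold 16 (total 34).
Gold receives 16.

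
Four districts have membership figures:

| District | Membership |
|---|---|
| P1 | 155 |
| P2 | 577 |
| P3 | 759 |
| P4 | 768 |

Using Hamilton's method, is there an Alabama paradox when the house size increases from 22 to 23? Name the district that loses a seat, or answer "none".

P1

At 22 seats: P1 2, P2 6, P3 7, P4 7.
At 23 seats: P1 1, P2 6, P3 8, P4 8.
P1 drops from 2 to 1.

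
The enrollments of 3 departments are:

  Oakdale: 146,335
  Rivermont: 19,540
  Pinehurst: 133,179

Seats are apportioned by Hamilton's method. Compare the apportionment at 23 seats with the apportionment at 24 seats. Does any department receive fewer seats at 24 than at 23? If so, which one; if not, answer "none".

At 23 seats: Oakdale 11, Rivermont 2, Pinehurst 10.
At 24 seats: Oakdale 12, Rivermont 1, Pinehurst 11.
Rivermont drops from 2 to 1.

Rivermont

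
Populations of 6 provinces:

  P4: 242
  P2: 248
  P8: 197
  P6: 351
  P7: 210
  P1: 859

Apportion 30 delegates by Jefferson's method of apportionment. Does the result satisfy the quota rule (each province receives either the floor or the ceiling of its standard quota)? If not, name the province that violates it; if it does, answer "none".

none

Standard quotas: P4 3.446, P2 3.531, P8 2.805, P6 4.998, P7 2.990, P1 12.231.
Jefferson allocation: P4 3, P2 3, P8 3, P6 5, P7 3, P1 13.
Every allocation lies between the lower and upper quota.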